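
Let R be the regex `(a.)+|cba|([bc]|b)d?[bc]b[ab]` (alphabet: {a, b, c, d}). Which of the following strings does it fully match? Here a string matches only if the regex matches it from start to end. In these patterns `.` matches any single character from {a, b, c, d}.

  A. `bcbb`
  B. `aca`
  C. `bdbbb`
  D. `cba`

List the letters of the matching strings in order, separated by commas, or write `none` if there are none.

A. `bcbb` → match
B. `aca` → no match
C. `bdbbb` → match
D. `cba` → match

A, C, D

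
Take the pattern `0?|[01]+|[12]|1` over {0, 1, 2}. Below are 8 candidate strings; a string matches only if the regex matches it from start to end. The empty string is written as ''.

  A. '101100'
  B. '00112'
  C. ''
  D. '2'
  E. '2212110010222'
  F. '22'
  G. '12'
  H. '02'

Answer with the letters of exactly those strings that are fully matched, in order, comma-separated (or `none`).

A, C, D

A → match
B → no match
C → match
D → match
E → no match
F → no match
G → no match
H → no match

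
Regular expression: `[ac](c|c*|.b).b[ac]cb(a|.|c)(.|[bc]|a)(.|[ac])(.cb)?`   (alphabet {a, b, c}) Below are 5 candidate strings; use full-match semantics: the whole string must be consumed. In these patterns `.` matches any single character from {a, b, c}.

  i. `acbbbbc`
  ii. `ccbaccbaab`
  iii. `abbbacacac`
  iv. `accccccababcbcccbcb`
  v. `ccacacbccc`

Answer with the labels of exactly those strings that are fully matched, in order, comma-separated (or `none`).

none

i. `acbbbbc` → no match
ii. `ccbaccbaab` → no match
iii. `abbbacacac` → no match
iv → no match
v. `ccacacbccc` → no match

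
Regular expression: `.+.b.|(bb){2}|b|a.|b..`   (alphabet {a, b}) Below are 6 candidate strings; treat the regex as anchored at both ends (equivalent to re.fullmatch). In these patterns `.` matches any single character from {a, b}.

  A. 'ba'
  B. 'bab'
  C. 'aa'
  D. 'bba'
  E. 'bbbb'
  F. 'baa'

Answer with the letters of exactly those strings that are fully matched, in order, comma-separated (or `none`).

B, C, D, E, F

A → no match
B → match
C → match
D → match
E → match
F → match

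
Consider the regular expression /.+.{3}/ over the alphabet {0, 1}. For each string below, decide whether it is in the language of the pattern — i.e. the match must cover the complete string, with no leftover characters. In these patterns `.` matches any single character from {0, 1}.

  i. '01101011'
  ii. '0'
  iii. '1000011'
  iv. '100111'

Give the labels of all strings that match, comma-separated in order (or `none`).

i, iii, iv

i → match
ii → no match
iii → match
iv → match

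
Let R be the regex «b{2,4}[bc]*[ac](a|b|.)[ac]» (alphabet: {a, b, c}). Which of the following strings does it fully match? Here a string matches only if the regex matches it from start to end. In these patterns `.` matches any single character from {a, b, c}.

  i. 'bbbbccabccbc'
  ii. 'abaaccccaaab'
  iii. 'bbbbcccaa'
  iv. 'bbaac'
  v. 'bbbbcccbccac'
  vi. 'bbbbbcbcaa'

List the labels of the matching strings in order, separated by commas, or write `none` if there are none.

iii, iv, v, vi

i. 'bbbbccabccbc' → no match
ii. 'abaaccccaaab' → no match — must start with 'b'
iii. 'bbbbcccaa' → match
iv. 'bbaac' → match
v. 'bbbbcccbccac' → match
vi. 'bbbbbcbcaa' → match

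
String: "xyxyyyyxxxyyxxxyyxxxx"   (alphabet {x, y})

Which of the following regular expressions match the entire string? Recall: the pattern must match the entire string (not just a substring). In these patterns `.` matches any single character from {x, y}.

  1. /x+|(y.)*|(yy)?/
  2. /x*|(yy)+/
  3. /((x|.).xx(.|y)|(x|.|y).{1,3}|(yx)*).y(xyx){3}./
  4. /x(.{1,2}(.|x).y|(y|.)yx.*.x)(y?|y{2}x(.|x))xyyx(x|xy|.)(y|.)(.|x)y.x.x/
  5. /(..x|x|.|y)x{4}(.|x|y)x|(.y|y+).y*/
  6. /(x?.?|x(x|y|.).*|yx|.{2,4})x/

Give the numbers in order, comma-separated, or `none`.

4, 6

1 → no match
2 → no match
3 → no match
4 → match
5 → no match
6 → match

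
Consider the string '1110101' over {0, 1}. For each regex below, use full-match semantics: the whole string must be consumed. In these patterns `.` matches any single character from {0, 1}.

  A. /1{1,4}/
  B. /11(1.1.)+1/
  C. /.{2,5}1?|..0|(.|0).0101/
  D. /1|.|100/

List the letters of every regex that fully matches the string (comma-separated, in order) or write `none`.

B

A → no match
B → match
C → no match
D → no match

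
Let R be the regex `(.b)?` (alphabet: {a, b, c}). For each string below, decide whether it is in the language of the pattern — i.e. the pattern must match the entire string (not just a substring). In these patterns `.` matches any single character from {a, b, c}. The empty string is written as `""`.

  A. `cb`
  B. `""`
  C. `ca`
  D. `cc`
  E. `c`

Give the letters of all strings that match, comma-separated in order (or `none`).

A, B

A. `cb` → match
B. `""` → match
C. `ca` → no match
D. `cc` → no match
E. `c` → no match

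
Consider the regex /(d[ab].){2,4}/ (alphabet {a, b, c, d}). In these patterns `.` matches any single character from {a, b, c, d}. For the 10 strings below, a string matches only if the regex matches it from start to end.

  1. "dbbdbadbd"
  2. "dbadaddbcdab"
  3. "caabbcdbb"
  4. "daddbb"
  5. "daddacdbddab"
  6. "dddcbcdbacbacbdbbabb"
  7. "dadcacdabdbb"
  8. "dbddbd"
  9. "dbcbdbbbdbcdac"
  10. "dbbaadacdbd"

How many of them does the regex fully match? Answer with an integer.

5

1. "dbbdbadbd" → match
2. "dbadaddbcdab" → match
3. "caabbcdbb" → no match — must start with "d"
4. "daddbb" → match
5. "daddacdbddab" → match
6 → no match
7. "dadcacdabdbb" → no match
8. "dbddbd" → match
9 → no match
10. "dbbaadacdbd" → no match
Total matched: 5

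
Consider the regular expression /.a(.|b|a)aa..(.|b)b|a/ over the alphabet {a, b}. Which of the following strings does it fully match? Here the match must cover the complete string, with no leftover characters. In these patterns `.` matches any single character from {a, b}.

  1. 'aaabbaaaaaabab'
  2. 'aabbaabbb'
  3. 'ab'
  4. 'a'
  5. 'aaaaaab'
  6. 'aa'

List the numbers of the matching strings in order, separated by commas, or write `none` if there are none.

4

1 → no match
2 → no match
3 → no match
4 → match
5 → no match
6 → no match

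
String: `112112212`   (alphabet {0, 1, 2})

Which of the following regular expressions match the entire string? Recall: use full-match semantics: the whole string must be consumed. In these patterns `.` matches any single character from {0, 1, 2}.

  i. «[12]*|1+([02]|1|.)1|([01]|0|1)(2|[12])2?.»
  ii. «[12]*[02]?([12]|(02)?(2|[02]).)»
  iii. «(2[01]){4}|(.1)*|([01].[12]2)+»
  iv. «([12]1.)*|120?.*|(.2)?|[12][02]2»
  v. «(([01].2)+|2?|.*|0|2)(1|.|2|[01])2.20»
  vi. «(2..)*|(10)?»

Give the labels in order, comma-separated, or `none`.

i, ii, iv

i → match
ii → match
iii → no match
iv → match
v → no match — must end with `20`
vi → no match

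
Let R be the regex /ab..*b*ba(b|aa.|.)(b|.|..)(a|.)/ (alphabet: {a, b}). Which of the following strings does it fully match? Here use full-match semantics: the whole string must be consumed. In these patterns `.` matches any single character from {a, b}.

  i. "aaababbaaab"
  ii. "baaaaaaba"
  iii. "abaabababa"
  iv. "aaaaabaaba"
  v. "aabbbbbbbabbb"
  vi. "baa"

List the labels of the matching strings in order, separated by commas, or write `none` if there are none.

i → no match — must start with "ab"
ii → no match — must start with "ab"
iii → match
iv → no match — must start with "ab"
v → no match — must start with "ab"
vi → no match — must start with "ab"

iii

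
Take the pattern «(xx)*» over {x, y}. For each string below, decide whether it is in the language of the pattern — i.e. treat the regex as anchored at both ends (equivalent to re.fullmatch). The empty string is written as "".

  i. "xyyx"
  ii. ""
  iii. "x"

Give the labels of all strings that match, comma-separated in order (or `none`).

ii

i → no match
ii → match
iii → no match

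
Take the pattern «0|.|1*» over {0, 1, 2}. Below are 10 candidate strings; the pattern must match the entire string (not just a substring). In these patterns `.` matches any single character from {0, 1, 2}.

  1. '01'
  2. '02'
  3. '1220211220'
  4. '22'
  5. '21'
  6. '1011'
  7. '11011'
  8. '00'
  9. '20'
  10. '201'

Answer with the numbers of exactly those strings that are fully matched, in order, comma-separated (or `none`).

none

1. '01' → no match
2. '02' → no match
3. '1220211220' → no match
4. '22' → no match
5. '21' → no match
6. '1011' → no match
7. '11011' → no match
8. '00' → no match
9. '20' → no match
10. '201' → no match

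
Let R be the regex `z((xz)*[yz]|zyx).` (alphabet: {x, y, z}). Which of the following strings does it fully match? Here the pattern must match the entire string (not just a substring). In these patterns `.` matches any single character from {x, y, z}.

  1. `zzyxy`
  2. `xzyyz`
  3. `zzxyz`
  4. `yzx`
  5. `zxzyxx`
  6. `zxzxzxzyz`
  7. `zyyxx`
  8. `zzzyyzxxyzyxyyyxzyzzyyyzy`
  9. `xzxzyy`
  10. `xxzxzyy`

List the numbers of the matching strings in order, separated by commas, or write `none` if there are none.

1, 6

1 → match
2 → no match — must start with `z`
3 → no match
4 → no match — must start with `z`
5 → no match
6 → match
7 → no match
8 → no match
9 → no match — must start with `z`
10 → no match — must start with `z`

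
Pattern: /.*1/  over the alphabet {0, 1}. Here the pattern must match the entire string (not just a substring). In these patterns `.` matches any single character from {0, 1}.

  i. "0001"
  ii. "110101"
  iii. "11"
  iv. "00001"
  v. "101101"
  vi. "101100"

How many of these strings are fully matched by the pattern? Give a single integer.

i. "0001" → match
ii. "110101" → match
iii. "11" → match
iv. "00001" → match
v. "101101" → match
vi. "101100" → no match — must end with "1"
Total matched: 5

5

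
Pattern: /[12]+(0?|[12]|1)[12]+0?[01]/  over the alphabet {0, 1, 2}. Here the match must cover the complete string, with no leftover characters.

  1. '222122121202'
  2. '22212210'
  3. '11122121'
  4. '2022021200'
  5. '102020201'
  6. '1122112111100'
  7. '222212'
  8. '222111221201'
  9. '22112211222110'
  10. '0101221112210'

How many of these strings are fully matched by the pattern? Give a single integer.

1 → no match
2 → match
3 → match
4 → no match
5 → no match
6 → match
7 → no match
8 → match
9 → match
10 → no match
Total matched: 5

5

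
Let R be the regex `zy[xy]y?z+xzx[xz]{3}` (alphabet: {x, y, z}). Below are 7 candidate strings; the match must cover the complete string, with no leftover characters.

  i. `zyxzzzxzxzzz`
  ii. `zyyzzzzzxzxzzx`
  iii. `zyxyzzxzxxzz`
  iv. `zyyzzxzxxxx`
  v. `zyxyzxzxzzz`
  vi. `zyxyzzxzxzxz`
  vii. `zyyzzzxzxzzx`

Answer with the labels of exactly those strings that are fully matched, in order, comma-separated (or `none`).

i, ii, iii, iv, v, vi, vii

i. `zyxzzzxzxzzz` → match
ii → match
iii. `zyxyzzxzxxzz` → match
iv. `zyyzzxzxxxx` → match
v. `zyxyzxzxzzz` → match
vi. `zyxyzzxzxzxz` → match
vii. `zyyzzzxzxzzx` → match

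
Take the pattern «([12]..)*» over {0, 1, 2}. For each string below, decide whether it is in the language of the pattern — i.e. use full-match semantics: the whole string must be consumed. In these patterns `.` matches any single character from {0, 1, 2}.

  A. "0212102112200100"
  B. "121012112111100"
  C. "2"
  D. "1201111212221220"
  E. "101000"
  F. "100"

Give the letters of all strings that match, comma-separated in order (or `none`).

A → no match
B → no match
C → no match
D → no match
E → no match
F → match

F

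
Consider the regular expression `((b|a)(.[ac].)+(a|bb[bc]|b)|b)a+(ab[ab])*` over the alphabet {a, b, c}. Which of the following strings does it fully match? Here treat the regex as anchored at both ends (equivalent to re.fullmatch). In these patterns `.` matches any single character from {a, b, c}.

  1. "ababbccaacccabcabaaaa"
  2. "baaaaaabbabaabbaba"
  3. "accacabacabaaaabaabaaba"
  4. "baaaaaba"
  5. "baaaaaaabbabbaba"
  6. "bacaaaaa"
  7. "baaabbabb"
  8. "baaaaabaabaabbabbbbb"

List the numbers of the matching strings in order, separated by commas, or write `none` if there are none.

1, 2, 3, 4, 5, 6, 7

1 → match
2 → match
3 → match
4 → match
5 → match
6 → match
7 → match
8 → no match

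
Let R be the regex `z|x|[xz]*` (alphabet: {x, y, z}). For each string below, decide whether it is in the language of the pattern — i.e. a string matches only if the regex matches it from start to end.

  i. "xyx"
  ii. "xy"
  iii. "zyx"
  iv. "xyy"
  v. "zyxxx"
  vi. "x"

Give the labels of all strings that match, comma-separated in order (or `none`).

i → no match
ii → no match
iii → no match
iv → no match
v → no match
vi → match

vi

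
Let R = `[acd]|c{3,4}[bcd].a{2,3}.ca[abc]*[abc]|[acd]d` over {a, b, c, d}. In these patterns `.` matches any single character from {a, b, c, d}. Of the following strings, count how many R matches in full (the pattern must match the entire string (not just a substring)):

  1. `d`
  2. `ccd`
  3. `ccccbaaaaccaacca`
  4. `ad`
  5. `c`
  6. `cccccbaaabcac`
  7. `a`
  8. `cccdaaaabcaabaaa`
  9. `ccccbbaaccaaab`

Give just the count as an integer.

1 → match
2 → no match
3 → match
4 → match
5 → match
6 → match
7 → match
8 → match
9 → match
Total matched: 8

8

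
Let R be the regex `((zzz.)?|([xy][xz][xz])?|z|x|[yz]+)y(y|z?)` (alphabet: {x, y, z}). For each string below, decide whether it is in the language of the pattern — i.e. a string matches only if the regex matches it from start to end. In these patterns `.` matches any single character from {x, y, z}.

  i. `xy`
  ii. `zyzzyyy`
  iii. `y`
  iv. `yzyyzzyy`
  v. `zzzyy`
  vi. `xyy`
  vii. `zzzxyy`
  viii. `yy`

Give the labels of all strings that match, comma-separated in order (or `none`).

i. `xy` → match
ii. `zyzzyyy` → match
iii. `y` → match
iv. `yzyyzzyy` → match
v. `zzzyy` → match
vi. `xyy` → match
vii. `zzzxyy` → match
viii. `yy` → match

i, ii, iii, iv, v, vi, vii, viii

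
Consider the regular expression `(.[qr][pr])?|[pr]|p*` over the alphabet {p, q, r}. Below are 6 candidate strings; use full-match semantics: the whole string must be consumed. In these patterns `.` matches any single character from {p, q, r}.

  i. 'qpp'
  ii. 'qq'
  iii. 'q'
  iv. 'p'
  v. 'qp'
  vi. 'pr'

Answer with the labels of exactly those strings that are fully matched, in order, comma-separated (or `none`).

i → no match
ii → no match
iii → no match
iv → match
v → no match
vi → no match

iv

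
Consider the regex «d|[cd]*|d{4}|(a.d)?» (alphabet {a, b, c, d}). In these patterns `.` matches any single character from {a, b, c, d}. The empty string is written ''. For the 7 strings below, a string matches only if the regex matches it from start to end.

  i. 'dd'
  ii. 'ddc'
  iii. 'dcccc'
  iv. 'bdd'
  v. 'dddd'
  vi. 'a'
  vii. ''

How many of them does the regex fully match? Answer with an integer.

i → match
ii → match
iii → match
iv → no match
v → match
vi → no match
vii → match
Total matched: 5

5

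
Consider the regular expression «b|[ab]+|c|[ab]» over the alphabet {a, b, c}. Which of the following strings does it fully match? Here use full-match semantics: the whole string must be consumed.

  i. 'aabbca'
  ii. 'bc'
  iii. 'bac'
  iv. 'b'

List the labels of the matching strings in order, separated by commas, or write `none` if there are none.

iv

i → no match
ii → no match
iii → no match
iv → match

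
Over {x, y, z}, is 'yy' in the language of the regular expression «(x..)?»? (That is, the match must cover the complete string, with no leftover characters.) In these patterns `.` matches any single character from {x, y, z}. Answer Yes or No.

No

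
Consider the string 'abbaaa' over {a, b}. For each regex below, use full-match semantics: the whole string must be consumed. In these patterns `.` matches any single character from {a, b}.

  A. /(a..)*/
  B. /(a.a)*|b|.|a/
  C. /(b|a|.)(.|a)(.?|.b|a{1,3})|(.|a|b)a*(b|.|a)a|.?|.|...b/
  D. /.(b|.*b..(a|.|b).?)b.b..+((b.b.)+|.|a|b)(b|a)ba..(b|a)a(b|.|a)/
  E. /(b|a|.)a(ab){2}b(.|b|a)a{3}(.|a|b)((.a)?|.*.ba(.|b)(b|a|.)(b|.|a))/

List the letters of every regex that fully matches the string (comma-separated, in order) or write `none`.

A → match
B → no match
C → no match
D → no match
E → no match

A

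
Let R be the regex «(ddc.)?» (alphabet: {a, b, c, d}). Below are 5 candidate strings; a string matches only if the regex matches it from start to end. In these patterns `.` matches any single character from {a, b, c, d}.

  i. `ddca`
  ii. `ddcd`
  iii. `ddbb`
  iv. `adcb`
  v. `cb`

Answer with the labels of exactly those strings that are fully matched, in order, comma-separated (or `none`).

i, ii

i. `ddca` → match
ii. `ddcd` → match
iii. `ddbb` → no match
iv. `adcb` → no match
v. `cb` → no match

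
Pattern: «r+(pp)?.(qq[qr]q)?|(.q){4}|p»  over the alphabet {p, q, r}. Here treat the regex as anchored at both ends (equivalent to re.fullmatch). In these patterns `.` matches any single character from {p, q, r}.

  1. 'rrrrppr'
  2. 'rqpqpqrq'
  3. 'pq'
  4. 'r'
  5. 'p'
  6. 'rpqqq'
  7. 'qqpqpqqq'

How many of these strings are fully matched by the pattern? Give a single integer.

4

1 → match
2 → match
3 → no match
4 → no match
5 → match
6 → no match
7 → match
Total matched: 4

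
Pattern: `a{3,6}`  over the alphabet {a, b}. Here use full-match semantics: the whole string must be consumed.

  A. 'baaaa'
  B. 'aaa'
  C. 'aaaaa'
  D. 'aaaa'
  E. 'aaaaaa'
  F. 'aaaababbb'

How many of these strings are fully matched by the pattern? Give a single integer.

A → no match — must start with 'a'
B → match
C → match
D → match
E → match
F → no match — must end with 'a'
Total matched: 4

4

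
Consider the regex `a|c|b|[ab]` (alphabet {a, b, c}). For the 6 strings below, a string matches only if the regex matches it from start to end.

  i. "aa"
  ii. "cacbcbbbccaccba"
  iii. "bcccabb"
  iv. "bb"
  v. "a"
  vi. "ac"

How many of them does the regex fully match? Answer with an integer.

i → no match
ii → no match
iii → no match
iv → no match
v → match
vi → no match
Total matched: 1

1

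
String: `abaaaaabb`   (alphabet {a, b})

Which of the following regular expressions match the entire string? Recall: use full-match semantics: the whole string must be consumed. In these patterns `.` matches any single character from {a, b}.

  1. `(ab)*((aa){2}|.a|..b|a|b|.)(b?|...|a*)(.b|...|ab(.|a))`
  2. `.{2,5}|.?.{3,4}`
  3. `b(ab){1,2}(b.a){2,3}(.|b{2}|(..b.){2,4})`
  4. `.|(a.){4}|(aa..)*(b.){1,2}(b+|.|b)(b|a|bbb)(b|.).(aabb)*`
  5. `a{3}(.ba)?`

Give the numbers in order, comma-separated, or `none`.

1

1 → match
2 → no match
3 → no match — must start with `bab`
4 → no match
5 → no match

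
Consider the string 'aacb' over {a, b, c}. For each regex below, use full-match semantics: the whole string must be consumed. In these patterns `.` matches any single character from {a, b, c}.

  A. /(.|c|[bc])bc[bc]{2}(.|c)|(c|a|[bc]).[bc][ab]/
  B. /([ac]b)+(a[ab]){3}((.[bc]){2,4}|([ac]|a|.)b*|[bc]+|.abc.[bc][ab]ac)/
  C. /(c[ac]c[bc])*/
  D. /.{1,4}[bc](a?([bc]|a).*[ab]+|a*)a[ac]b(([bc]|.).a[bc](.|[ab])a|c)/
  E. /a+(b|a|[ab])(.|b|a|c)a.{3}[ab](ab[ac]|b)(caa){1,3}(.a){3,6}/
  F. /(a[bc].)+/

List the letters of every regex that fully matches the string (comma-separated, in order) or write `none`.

A → match
B → no match
C → no match
D → no match
E → no match — must end with 'a'
F → no match

A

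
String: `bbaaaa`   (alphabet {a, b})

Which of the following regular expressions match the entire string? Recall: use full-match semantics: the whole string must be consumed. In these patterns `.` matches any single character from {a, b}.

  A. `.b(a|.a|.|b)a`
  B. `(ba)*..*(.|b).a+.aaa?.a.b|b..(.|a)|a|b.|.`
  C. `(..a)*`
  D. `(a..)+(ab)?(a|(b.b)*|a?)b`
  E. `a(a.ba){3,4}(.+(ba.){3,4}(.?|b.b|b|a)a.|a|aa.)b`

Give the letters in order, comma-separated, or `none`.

C

A → no match
B → no match
C → match
D → no match — must start with `a`
E → no match — must start with `aa`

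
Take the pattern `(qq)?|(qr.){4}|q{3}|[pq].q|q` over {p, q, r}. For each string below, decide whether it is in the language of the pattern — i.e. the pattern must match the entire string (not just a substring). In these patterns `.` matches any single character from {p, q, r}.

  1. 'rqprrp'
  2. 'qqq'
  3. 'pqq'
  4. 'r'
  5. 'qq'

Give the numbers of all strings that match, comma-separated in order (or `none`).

2, 3, 5

1. 'rqprrp' → no match
2. 'qqq' → match
3. 'pqq' → match
4. 'r' → no match
5. 'qq' → match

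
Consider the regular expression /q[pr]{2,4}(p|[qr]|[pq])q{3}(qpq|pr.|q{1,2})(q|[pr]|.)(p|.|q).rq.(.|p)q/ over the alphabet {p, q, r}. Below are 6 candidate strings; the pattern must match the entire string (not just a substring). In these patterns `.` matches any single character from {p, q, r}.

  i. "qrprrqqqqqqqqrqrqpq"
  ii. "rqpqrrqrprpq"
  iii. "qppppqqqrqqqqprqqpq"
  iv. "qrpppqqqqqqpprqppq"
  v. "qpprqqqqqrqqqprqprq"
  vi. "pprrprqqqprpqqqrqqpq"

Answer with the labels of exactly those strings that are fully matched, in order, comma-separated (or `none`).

iv

i → no match
ii → no match — must start with "q"
iii → no match
iv → match
v → no match
vi → no match — must start with "q"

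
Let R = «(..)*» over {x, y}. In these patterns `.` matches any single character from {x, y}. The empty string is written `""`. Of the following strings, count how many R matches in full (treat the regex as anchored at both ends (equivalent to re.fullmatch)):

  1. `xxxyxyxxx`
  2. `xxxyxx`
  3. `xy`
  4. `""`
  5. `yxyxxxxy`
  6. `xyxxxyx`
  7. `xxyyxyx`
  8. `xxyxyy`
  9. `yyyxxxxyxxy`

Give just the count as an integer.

1 → no match
2 → match
3 → match
4 → match
5 → match
6 → no match
7 → no match
8 → match
9 → no match
Total matched: 5

5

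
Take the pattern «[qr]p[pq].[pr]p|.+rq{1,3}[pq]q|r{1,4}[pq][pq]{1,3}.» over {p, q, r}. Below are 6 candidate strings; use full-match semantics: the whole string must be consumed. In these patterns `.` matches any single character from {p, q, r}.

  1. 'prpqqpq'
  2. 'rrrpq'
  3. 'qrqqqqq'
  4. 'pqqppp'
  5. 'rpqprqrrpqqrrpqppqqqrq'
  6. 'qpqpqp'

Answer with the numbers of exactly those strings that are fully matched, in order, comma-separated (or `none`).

1 → no match
2 → no match
3 → match
4 → no match
5 → no match
6 → no match

3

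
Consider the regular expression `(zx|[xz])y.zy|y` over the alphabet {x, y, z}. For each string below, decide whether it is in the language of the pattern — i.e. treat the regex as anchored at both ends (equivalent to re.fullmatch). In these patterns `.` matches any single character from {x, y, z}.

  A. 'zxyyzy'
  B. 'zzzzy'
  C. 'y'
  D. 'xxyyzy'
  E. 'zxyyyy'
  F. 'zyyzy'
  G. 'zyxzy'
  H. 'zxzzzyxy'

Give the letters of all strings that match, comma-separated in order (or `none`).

A → match
B → no match
C → match
D → no match
E → no match
F → match
G → match
H → no match

A, C, F, G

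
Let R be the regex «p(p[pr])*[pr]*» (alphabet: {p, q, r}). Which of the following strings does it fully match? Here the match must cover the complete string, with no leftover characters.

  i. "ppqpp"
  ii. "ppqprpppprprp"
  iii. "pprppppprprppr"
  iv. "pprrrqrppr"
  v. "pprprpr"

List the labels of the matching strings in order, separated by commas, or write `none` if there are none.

i → no match
ii → no match
iii → match
iv → no match
v → match

iii, v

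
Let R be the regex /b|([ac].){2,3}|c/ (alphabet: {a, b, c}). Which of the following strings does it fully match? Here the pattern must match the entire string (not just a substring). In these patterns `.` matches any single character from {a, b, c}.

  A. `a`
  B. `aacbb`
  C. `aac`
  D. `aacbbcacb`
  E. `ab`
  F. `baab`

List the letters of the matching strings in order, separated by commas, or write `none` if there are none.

A → no match
B → no match
C → no match
D → no match
E → no match
F → no match

none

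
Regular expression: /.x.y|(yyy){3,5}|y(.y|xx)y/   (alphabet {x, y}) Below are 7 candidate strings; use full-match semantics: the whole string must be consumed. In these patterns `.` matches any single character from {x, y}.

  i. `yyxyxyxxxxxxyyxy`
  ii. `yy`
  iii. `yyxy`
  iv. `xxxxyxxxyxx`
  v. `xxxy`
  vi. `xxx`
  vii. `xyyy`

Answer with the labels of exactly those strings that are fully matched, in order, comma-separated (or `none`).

v

i → no match
ii → no match
iii → no match
iv → no match
v → match
vi → no match
vii → no match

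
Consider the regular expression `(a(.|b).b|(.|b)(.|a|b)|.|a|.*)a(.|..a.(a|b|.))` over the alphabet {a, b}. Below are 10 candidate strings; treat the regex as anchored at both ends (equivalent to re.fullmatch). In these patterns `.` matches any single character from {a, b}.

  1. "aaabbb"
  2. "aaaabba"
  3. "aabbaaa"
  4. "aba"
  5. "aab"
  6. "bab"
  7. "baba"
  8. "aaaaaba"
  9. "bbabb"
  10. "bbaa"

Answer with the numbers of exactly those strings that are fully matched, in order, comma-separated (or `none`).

3, 5, 6, 8, 10

1 → no match
2 → no match
3 → match
4 → no match
5 → match
6 → match
7 → no match
8 → match
9 → no match
10 → match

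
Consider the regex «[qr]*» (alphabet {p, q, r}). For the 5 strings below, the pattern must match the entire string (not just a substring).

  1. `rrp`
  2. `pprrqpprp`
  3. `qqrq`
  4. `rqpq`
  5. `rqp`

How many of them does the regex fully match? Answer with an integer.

1 → no match
2 → no match
3 → match
4 → no match
5 → no match
Total matched: 1

1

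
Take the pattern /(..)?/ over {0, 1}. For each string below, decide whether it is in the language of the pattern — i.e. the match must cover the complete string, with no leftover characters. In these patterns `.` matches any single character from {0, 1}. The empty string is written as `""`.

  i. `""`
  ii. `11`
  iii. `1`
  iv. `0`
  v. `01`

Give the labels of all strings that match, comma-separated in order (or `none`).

i → match
ii → match
iii → no match
iv → no match
v → match

i, ii, v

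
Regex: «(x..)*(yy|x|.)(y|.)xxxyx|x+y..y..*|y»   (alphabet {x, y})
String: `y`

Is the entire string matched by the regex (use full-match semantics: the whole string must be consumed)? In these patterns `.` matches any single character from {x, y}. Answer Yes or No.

Yes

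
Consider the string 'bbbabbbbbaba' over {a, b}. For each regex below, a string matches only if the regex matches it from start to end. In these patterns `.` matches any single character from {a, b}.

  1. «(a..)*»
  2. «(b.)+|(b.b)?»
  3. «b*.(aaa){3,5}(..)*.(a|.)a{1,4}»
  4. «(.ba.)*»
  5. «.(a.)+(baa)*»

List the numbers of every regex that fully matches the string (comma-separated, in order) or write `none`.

2

1 → no match
2 → match
3 → no match
4 → no match
5 → no match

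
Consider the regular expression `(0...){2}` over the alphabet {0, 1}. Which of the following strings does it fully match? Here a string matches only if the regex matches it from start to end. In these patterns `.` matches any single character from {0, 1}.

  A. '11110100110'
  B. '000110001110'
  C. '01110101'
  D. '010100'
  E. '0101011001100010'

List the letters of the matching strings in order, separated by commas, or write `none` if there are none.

C

A → no match — must start with '0'
B → no match
C → match
D → no match
E → no match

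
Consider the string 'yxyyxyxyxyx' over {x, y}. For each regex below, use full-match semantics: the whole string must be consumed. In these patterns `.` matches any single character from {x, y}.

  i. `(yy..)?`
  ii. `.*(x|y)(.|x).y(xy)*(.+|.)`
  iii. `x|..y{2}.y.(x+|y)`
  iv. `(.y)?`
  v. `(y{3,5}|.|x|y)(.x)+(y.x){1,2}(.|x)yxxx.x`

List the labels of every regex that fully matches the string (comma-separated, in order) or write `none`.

i → no match
ii → match
iii → no match
iv → no match
v → no match

ii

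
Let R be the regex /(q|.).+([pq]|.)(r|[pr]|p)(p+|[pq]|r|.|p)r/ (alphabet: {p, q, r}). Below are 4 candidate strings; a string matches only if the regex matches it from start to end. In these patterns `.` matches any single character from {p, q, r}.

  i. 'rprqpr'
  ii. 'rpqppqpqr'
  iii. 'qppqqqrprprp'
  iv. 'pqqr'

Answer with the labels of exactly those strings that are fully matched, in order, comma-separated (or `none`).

ii

i → no match
ii → match
iii → no match — must end with 'r'
iv → no match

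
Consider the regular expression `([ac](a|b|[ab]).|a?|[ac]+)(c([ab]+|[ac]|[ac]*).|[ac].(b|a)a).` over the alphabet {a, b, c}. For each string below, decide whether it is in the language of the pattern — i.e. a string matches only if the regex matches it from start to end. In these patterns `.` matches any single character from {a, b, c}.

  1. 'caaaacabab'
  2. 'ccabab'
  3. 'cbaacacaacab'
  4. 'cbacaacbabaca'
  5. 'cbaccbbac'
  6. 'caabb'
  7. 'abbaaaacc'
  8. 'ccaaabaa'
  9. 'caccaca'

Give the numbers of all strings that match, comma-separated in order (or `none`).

1 → match
2 → match
3 → no match
4 → no match
5 → no match
6 → match
7 → no match
8 → match
9 → match

1, 2, 6, 8, 9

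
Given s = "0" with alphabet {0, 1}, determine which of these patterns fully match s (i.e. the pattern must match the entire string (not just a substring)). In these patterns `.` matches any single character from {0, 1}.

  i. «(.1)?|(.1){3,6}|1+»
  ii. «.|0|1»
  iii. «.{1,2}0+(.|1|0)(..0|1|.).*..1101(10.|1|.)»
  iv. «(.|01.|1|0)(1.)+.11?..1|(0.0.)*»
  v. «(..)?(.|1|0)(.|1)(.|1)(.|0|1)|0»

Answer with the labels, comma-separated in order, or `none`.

i → no match
ii → match
iii → no match
iv → no match
v → match

ii, v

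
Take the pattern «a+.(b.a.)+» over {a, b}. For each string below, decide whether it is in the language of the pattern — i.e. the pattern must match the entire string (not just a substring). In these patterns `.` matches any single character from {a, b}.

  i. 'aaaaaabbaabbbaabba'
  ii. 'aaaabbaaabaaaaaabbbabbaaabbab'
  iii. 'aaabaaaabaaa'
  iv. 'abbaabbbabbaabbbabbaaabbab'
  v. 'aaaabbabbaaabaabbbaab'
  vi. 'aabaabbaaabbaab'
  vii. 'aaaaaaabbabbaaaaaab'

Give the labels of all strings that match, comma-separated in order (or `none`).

iv

i → no match
ii → no match
iii. 'aaabaaaabaaa' → no match
iv → match
v → no match
vi → no match
vii → no match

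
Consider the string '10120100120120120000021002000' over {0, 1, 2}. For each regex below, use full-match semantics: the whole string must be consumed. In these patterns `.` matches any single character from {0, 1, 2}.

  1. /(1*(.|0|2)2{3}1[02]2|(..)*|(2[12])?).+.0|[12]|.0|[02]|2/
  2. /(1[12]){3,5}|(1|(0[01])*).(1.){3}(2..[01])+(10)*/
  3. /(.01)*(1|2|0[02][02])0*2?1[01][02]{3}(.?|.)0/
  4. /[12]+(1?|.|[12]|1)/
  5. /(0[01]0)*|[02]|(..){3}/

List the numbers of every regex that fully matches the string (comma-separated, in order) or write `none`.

1, 3

1 → match
2 → no match
3 → match
4 → no match
5 → no match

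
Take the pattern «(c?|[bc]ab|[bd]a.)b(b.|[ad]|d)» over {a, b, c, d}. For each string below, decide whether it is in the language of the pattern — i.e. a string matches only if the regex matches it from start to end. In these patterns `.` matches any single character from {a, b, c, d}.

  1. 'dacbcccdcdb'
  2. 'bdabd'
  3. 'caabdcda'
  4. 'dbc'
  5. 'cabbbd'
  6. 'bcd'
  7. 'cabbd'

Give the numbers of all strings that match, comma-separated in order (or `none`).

5, 7

1 → no match
2 → no match
3 → no match
4 → no match
5 → match
6 → no match
7 → match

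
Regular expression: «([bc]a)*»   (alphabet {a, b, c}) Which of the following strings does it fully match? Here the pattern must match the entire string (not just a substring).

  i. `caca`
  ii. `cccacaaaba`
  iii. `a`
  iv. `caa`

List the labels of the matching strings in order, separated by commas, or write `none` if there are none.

i. `caca` → match
ii. `cccacaaaba` → no match
iii. `a` → no match
iv. `caa` → no match

i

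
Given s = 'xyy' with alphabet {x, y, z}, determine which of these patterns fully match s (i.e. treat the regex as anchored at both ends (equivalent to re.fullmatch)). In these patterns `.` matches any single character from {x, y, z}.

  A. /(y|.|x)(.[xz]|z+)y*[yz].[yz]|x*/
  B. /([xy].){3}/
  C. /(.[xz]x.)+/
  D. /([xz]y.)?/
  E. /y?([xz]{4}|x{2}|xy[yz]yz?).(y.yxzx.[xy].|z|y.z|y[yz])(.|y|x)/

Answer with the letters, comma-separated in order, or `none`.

D

A → no match
B → no match
C → no match
D → match
E → no match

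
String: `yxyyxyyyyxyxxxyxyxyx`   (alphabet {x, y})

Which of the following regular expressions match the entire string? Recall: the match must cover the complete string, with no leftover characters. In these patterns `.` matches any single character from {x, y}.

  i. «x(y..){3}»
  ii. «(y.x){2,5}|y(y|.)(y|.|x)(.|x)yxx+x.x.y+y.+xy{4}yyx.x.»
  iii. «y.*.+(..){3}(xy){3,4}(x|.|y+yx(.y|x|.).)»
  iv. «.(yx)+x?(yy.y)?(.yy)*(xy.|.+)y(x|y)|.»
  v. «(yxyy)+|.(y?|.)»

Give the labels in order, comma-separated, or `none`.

i → no match — must start with `xy`
ii → no match
iii → match
iv → no match
v → no match

iii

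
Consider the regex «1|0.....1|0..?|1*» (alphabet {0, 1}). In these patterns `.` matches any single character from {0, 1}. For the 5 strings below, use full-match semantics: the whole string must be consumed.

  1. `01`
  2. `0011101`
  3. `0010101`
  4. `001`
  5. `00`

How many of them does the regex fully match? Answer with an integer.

5

1 → match
2 → match
3 → match
4 → match
5 → match
Total matched: 5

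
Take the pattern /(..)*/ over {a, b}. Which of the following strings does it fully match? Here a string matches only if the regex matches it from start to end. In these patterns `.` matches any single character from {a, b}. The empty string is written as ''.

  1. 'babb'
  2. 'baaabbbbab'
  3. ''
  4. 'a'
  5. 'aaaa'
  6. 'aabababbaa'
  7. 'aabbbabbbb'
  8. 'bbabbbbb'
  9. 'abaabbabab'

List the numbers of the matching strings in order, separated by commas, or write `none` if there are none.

1, 2, 3, 5, 6, 7, 8, 9

1 → match
2 → match
3 → match
4 → no match
5 → match
6 → match
7 → match
8 → match
9 → match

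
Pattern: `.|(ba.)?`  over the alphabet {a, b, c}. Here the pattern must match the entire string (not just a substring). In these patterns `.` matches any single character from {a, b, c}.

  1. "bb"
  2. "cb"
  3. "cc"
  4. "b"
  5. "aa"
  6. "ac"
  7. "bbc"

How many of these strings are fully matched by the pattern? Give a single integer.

1 → no match
2 → no match
3 → no match
4 → match
5 → no match
6 → no match
7 → no match
Total matched: 1

1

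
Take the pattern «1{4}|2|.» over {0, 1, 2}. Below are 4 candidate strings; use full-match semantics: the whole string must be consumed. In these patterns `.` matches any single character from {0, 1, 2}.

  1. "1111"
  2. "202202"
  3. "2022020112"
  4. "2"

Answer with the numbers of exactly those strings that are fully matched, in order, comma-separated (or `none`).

1. "1111" → match
2. "202202" → no match
3. "2022020112" → no match
4. "2" → match

1, 4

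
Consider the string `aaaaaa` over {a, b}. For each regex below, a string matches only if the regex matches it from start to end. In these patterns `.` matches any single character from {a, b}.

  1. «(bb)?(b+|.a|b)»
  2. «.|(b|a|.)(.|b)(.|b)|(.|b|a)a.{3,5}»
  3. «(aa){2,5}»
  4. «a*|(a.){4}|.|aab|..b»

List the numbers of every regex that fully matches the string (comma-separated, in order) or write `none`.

1 → no match
2 → match
3 → match
4 → match

2, 3, 4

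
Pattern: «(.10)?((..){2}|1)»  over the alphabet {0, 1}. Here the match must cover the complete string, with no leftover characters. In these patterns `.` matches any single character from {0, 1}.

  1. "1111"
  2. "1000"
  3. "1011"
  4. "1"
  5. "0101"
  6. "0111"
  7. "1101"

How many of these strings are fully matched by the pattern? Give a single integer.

7

1 → match
2 → match
3 → match
4 → match
5 → match
6 → match
7 → match
Total matched: 7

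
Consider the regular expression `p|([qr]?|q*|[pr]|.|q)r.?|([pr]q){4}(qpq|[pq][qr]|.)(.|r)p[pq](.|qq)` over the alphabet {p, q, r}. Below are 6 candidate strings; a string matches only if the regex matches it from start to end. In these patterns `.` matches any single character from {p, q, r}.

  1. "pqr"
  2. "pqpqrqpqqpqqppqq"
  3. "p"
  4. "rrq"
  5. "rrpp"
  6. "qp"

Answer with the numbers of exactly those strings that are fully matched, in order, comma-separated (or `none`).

1 → no match
2 → match
3 → match
4 → match
5 → no match
6 → no match

2, 3, 4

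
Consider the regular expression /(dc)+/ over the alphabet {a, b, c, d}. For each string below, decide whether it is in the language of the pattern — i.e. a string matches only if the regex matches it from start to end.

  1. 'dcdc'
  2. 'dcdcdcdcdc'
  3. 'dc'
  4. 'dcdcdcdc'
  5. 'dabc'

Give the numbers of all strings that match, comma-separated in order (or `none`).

1. 'dcdc' → match
2. 'dcdcdcdcdc' → match
3. 'dc' → match
4. 'dcdcdcdc' → match
5. 'dabc' → no match — must start with 'dc'

1, 2, 3, 4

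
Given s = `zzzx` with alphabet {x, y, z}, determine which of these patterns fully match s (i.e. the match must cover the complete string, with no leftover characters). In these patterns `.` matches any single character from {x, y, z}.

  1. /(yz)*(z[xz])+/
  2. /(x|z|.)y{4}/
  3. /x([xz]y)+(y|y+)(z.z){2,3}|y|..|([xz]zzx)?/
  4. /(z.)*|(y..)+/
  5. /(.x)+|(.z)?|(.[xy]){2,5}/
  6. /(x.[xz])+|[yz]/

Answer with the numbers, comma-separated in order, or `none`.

1 → match
2 → no match — must end with `y`
3 → match
4 → match
5 → no match
6 → no match

1, 3, 4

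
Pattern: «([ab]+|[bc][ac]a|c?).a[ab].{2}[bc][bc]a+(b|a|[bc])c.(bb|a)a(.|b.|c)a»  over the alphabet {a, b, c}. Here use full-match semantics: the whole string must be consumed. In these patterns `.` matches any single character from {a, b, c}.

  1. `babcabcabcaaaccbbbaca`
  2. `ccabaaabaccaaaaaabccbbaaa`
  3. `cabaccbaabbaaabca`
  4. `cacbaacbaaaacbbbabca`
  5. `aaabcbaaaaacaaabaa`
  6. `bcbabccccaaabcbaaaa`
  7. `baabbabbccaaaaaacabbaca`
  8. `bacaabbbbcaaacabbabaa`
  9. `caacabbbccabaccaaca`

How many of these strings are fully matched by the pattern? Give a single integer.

1 → match
2 → no match
3 → no match
4 → no match
5 → no match
6 → no match
7 → no match
8 → no match
9 → no match
Total matched: 1

1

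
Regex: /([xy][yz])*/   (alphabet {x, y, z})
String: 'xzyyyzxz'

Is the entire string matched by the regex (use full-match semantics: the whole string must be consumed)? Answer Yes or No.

Yes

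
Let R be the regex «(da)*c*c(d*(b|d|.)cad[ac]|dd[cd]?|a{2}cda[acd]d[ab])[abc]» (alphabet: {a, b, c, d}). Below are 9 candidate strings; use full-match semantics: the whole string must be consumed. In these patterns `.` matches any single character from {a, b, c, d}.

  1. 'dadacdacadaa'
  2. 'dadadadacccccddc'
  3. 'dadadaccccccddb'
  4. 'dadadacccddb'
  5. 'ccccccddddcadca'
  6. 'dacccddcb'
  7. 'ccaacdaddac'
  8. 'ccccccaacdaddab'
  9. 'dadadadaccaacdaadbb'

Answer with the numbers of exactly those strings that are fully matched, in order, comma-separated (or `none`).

1, 2, 3, 4, 5, 6, 7, 8, 9

1 → match
2 → match
3 → match
4 → match
5 → match
6 → match
7 → match
8 → match
9 → match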